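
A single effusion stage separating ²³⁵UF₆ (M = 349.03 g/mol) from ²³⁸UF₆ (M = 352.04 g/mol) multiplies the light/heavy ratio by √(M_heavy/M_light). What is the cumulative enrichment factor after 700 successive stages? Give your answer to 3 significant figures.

20.2

The single-stage factor is √(M_heavy/M_light), so 700 stages give [√(352.04/349.03)]^700 = (352.04/349.03)^(700/2).
= 1.00862^350 = 20.2.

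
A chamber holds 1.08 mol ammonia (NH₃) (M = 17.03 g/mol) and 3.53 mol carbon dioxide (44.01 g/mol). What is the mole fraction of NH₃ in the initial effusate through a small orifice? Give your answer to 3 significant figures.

0.330

Each component's effusion rate ∝ (its partial pressure)·(1/√M) ∝ n_i/√M_i.
Mole fraction of NH₃ in the effusate = (n_NH₃/√M_NH₃) / (n_NH₃/√M_NH₃ + n_CO₂/√M_CO₂)
= (1.08/√17.03) / (1.08/√17.03 + 3.53/√44.01) = 0.2617/(0.2617 + 0.5321) = 0.330.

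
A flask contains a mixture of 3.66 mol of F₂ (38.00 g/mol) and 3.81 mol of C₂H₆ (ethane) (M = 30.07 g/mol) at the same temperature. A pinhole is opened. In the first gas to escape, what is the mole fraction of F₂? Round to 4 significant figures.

0.4608

Effusion rate of each component ∝ n_i/√M_i (partial pressure × 1/√M).
Mole fraction of F₂ in the effusate = (n_F₂/√M_F₂) / (n_F₂/√M_F₂ + n_C₂H₆/√M_C₂H₆)
= (3.66/√38.00) / (3.66/√38.00 + 3.81/√30.07) = 0.5937/(0.5937 + 0.6948) = 0.4608.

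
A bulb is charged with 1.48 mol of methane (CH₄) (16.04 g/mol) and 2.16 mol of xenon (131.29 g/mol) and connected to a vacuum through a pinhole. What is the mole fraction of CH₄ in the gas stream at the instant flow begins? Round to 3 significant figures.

Effusion rate of each component ∝ n_i/√M_i (partial pressure × 1/√M).
x_CH₄(eff) = (n_CH₄/√M_CH₄) / (n_CH₄/√M_CH₄ + n_Xe/√M_Xe)
= (1.48/√16.04) / (1.48/√16.04 + 2.16/√131.29) = 0.3695/(0.3695 + 0.1885) = 0.662.

0.662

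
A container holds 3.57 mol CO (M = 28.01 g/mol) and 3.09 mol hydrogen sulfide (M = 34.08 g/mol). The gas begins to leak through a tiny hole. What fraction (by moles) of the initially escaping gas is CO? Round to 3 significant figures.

The effusion rate of species i is ∝ p_i/√M_i ∝ n_i/√M_i.
So x_CO in the escaping gas = (n_CO/√M_CO) / Σ(n_i/√M_i)
= (3.57/√28.01) / (3.57/√28.01 + 3.09/√34.08) = 0.6745/(0.6745 + 0.5293) = 0.560.

0.560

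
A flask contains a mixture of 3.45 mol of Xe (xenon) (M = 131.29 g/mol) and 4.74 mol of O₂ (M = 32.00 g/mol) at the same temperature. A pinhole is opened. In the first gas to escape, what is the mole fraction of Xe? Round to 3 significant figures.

0.264

Effusion rate of each component ∝ n_i/√M_i (partial pressure × 1/√M).
Mole fraction of Xe in the effusate = (n_Xe/√M_Xe) / (n_Xe/√M_Xe + n_O₂/√M_O₂)
= (3.45/√131.29) / (3.45/√131.29 + 4.74/√32.00) = 0.3011/(0.3011 + 0.8379) = 0.264.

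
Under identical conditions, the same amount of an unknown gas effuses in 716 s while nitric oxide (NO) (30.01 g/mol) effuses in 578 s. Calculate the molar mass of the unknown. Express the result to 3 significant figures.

46.1 g/mol

Since effusion rate ∝ 1/√M, t_X/t_NO = √(M_X/M_NO).
716/578 = 1.239 = √(M_X/30.01)
M_X = 30.01 × 1.239² = 30.01 × 1.535 = 46.1 g/mol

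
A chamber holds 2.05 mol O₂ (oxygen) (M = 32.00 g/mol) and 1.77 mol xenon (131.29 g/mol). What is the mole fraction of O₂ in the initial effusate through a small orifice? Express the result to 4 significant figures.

0.7011

Effusion rate of each component ∝ n_i/√M_i (partial pressure × 1/√M).
x_O₂(eff) = (n_O₂/√M_O₂) / (n_O₂/√M_O₂ + n_Xe/√M_Xe)
= (2.05/√32.00) / (2.05/√32.00 + 1.77/√131.29) = 0.3624/(0.3624 + 0.1545) = 0.7011.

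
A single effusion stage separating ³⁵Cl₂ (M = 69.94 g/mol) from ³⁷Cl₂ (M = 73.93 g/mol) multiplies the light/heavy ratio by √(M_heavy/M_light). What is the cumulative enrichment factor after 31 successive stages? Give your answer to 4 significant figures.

After 31 stages the ratio has grown by (√(73.93/69.94))^31 = (73.93/69.94)^(31/2).
= 1.05705^(31/2) = 2.363.

2.363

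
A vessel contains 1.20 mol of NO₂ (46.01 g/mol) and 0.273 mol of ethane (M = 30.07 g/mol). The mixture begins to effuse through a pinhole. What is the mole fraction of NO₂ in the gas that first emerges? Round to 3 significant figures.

0.780

Each component's effusion rate ∝ (its partial pressure)·(1/√M) ∝ n_i/√M_i.
x_NO₂(eff) = (n_NO₂/√M_NO₂) / (n_NO₂/√M_NO₂ + n_C₂H₆/√M_C₂H₆)
= (1.20/√46.01) / (1.20/√46.01 + 0.273/√30.07) = 0.1769/(0.1769 + 0.04978) = 0.780.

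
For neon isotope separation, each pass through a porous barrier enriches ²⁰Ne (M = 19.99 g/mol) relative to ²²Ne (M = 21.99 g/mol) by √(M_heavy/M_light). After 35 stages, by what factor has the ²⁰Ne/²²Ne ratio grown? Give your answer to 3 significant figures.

Each stage multiplies the ratio by α = √(21.99/19.99), so after 35 stages the overall factor is α^35 = (21.99/19.99)^(35/2).
= 1.10005^(35/2) = 5.31.

5.31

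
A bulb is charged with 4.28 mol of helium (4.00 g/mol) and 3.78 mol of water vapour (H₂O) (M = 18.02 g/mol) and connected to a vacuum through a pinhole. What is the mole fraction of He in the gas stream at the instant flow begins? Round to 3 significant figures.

0.706

Effusion rate of each component ∝ n_i/√M_i (partial pressure × 1/√M).
So x_He in the escaping gas = (n_He/√M_He) / Σ(n_i/√M_i)
= (4.28/√4.00) / (4.28/√4.00 + 3.78/√18.02) = 2.140/(2.140 + 0.8905) = 0.706.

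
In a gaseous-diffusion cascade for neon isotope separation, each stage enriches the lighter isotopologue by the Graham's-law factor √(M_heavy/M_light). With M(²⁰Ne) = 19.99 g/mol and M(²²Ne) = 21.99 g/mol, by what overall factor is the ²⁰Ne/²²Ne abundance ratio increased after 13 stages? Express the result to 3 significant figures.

1.86

After 13 stages the ratio has grown by (√(21.99/19.99))^13 = (21.99/19.99)^(13/2).
= 1.10005^(13/2) = 1.86.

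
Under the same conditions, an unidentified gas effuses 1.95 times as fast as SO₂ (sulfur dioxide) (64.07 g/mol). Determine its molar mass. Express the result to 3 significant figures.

Since effusion rate ∝ 1/√M, rate_X/rate_SO₂ = √(M_SO₂/M_X).
1.95 = √(64.07/M_X)
M_X = 64.07 / 1.95² = 64.07 / 3.802 = 16.8 g/mol

16.8 g/mol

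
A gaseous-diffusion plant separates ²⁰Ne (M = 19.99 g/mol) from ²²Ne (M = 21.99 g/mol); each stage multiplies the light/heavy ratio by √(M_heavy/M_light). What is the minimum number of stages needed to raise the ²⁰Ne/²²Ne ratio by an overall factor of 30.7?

Single-stage factor α = √(21.99/19.99), so ln α = ½ ln(1.10005) = 0.04768.
Need α^N ≥ 30.7 ⇒ N ≥ ln(30.7) / ln α = 3.424 / 0.04768 = 71.82.
Rounding up, N = 72 stages.

72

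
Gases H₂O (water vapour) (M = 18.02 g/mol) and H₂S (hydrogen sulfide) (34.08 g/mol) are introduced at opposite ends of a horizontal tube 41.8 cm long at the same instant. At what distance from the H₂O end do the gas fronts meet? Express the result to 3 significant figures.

24.2 cm

In equal time, each gas travels a distance ∝ its rate ∝ 1/√M, so d_H₂O/d_H₂S = √(M_H₂S/M_H₂O) = √(34.08/18.02) = 1.375.
With d_H₂O + d_H₂S = 41.8 cm, d_H₂S = 41.8/(1 + 1.375) = 17.60 cm.
d_H₂O = 41.8 − 17.60 = 24.2 cm.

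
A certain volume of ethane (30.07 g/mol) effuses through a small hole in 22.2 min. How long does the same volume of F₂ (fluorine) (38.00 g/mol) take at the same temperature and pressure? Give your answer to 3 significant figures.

25.0 min

Using Graham's law: t_F₂/t_C₂H₆ = √(M_F₂/M_C₂H₆) = √(38.00/30.07) = √1.264 = 1.124.
So the time for F₂ is 22.2 × 1.124 = 25.0 min.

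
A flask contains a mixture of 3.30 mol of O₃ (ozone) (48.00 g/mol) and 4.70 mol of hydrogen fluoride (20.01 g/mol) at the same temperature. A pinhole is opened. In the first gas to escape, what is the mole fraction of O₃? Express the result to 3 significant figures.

0.312

Effusion rate of each component ∝ n_i/√M_i (partial pressure × 1/√M).
Mole fraction of O₃ in the effusate = (n_O₃/√M_O₃) / (n_O₃/√M_O₃ + n_HF/√M_HF)
= (3.30/√48.00) / (3.30/√48.00 + 4.70/√20.01) = 0.4763/(0.4763 + 1.051) = 0.312.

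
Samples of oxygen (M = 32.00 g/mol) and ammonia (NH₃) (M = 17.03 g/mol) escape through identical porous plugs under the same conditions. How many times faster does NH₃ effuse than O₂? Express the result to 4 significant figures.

1.371

By Graham's law, rate_NH₃/rate_O₂ = √(M_O₂/M_NH₃) = √(32.00/17.03) = √1.879 = 1.371.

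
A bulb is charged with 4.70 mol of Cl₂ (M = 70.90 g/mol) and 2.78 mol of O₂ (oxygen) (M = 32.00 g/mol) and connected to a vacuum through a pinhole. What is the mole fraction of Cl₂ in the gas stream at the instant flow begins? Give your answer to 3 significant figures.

0.532

Effusion rate of each component ∝ n_i/√M_i (partial pressure × 1/√M).
Mole fraction of Cl₂ in the effusate = (n_Cl₂/√M_Cl₂) / (n_Cl₂/√M_Cl₂ + n_O₂/√M_O₂)
= (4.70/√70.90) / (4.70/√70.90 + 2.78/√32.00) = 0.5582/(0.5582 + 0.4914) = 0.532.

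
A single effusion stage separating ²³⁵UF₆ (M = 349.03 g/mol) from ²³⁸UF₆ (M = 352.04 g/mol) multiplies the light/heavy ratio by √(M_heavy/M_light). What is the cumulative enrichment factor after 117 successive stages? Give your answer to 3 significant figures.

The single-stage factor is √(M_heavy/M_light), so 117 stages give [√(352.04/349.03)]^117 = (352.04/349.03)^(117/2).
= 1.00862^(117/2) = 1.65.

1.65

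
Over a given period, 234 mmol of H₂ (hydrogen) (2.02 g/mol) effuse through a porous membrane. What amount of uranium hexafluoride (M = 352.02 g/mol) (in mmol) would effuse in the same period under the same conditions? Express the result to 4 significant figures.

17.73 mmol

Using Graham's law: rate_UF₆/rate_H₂ = √(M_H₂/M_UF₆) = √(2.02/352.02) = √0.005738 = 0.07575.
So the amount for UF₆ is 234 × 0.07575 = 17.73 mmol.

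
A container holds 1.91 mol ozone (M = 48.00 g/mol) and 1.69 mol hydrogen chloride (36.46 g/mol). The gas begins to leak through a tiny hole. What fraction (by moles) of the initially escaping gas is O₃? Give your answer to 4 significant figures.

Effusion rate of each component ∝ n_i/√M_i (partial pressure × 1/√M).
Mole fraction of O₃ in the effusate = (n_O₃/√M_O₃) / (n_O₃/√M_O₃ + n_HCl/√M_HCl)
= (1.91/√48.00) / (1.91/√48.00 + 1.69/√36.46) = 0.2757/(0.2757 + 0.2799) = 0.4962.

0.4962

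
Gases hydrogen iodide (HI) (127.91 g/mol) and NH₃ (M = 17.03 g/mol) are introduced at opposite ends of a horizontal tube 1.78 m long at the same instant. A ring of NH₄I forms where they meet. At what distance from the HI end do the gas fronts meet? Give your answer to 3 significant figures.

The fronts meet when d_HI + d_NH₃ = L with d_HI/d_NH₃ = √(M_NH₃/M_HI) (Graham's law). Here √(M_NH₃/M_HI) = √(17.03/127.91) = 0.3649.
With d_HI + d_NH₃ = 1.78 m, d_NH₃ = 1.78/(1 + 0.3649) = 1.304 m.
d_HI = 1.78 − 1.304 = 0.476 m.

0.476 m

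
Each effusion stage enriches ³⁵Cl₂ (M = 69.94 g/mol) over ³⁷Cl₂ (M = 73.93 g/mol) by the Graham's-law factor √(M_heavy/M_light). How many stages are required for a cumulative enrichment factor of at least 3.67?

Single-stage factor α = √(73.93/69.94), so ln α = ½ ln(1.05705) = 0.02774.
Need α^N ≥ 3.67 ⇒ N ≥ ln(3.67) / ln α = 1.300 / 0.02774 = 46.87.
Minimum whole number of stages: N = 47.

47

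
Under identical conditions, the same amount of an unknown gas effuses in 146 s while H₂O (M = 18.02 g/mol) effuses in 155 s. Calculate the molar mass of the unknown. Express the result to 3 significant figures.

Graham's law gives t_X/t_H₂O = √(M_X/M_H₂O).
146/155 = 0.9419 = √(M_X/18.02)
M_X = 18.02 × 0.9419² = 18.02 × 0.8872 = 16.0 g/mol

16.0 g/mol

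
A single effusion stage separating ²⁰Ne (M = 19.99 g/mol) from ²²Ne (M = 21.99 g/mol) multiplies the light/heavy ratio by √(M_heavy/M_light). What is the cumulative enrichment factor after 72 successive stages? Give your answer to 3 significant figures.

31.0

After 72 stages the ratio has grown by (√(21.99/19.99))^72 = (21.99/19.99)^(72/2).
= 1.10005^36 = 31.0.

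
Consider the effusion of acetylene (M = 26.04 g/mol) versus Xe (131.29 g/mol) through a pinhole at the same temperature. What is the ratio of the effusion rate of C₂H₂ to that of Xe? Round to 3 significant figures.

Graham's law gives rate_C₂H₂/rate_Xe = √(M_Xe/M_C₂H₂) = √(131.29/26.04) = √5.042 = 2.25.

2.25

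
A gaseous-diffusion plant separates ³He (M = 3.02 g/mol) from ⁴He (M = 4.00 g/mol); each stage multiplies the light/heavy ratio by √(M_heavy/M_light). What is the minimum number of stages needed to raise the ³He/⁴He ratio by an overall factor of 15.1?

20

Per stage α = (4.00/3.02)^(1/2) = 1.32450^0.5, giving ln α = 0.1405.
Need α^N ≥ 15.1 ⇒ N ≥ ln(15.1) / ln α = 2.715 / 0.1405 = 19.32.
So at least 20 stages are needed.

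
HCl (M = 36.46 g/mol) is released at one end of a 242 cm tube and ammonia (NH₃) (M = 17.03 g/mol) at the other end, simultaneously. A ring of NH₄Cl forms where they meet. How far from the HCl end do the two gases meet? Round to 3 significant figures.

In equal time, each gas travels a distance ∝ its rate ∝ 1/√M, so d_HCl/d_NH₃ = √(M_NH₃/M_HCl) = √(17.03/36.46) = 0.6834.
With d_HCl + d_NH₃ = 242 cm, d_NH₃ = 242/(1 + 0.6834) = 143.8 cm.
d_HCl = 242 − 143.8 = 98.2 cm.

98.2 cm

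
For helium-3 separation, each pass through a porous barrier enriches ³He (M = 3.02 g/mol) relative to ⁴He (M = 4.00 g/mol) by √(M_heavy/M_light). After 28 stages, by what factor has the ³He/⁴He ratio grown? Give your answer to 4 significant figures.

51.14

The single-stage factor is √(M_heavy/M_light), so 28 stages give [√(4.00/3.02)]^28 = (4.00/3.02)^(28/2).
= 1.32450^14 = 51.14.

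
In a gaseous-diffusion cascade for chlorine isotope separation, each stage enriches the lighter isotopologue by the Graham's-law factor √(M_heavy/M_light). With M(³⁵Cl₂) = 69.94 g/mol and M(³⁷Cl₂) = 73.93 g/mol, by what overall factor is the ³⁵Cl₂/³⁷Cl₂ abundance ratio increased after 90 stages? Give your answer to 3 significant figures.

Overall factor = α^90 with α = √(73.93/69.94), i.e. (73.93/69.94)^(90/2).
= 1.05705^45 = 12.1.

12.1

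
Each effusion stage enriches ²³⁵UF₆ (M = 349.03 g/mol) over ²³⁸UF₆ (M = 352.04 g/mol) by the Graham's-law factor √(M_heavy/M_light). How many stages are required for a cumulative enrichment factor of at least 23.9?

Per stage α = (352.04/349.03)^(1/2) = 1.00862^0.5, giving ln α = 0.004293.
Need α^N ≥ 23.9 ⇒ N ≥ ln(23.9) / ln α = 3.174 / 0.004293 = 739.23.
So at least 740 stages are needed.

740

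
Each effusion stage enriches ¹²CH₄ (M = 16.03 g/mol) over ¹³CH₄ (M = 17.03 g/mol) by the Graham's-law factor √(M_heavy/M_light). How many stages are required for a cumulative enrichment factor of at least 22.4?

103

Single-stage factor α = √(17.03/16.03), so ln α = ½ ln(1.06238) = 0.03026.
Need α^N ≥ 22.4 ⇒ N ≥ ln(22.4) / ln α = 3.109 / 0.03026 = 102.75.
So at least 103 stages are needed.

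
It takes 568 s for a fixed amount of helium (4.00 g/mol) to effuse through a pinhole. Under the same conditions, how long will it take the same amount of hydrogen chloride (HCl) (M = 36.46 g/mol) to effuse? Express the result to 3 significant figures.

1710 s

From Graham's law, t_HCl/t_He = √(M_HCl/M_He) = √(36.46/4.00) = √9.115 = 3.019.
So the time for HCl is 568 × 3.019 = 1710 s.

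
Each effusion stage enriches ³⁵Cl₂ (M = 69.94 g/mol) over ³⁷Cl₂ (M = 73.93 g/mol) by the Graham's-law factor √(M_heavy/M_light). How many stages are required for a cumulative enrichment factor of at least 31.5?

125

Per stage α = (73.93/69.94)^(1/2) = 1.05705^0.5, giving ln α = 0.02774.
Need α^N ≥ 31.5 ⇒ N ≥ ln(31.5) / ln α = 3.450 / 0.02774 = 124.37.
Minimum whole number of stages: N = 125.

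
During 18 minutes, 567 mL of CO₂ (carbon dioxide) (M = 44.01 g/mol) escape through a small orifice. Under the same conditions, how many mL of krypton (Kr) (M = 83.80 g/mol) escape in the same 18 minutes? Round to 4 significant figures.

410.9 mL

From Graham's law, rate_Kr/rate_CO₂ = √(M_CO₂/M_Kr) = √(44.01/83.80) = √0.5252 = 0.7247.
So the volume for Kr is 567 × 0.7247 = 410.9 mL.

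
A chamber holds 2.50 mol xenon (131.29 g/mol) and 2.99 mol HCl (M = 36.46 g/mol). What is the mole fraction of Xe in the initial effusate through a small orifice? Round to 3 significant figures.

0.306

Rate_i ∝ x_i/√M_i (Graham's law weighted by mole fraction), so the effusate composition follows n_i/√M_i.
So x_Xe in the escaping gas = (n_Xe/√M_Xe) / Σ(n_i/√M_i)
= (2.50/√131.29) / (2.50/√131.29 + 2.99/√36.46) = 0.2182/(0.2182 + 0.4952) = 0.306.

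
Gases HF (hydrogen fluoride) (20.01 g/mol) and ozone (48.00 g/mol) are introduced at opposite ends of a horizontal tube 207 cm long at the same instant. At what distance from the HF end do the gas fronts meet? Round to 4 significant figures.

125.8 cm

Distances travelled in equal time are proportional to diffusion rates, so d_HF/d_O₃ = √(M_O₃/M_HF) = √(48.00/20.01) = 1.549.
With d_HF + d_O₃ = 207 cm, d_O₃ = 207/(1 + 1.549) = 81.21 cm.
d_HF = 207 − 81.21 = 125.8 cm.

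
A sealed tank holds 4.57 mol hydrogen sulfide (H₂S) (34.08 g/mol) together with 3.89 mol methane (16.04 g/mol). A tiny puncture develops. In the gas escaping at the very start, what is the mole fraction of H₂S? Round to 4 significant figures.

0.4463

Effusion rate of each component ∝ n_i/√M_i (partial pressure × 1/√M).
So x_H₂S in the escaping gas = (n_H₂S/√M_H₂S) / Σ(n_i/√M_i)
= (4.57/√34.08) / (4.57/√34.08 + 3.89/√16.04) = 0.7828/(0.7828 + 0.9713) = 0.4463.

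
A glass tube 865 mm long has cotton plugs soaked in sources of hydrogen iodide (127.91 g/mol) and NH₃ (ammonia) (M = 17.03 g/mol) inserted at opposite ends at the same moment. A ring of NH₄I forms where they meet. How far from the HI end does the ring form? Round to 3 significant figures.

231 mm

In equal time, each gas travels a distance ∝ its rate ∝ 1/√M, so d_HI/d_NH₃ = √(M_NH₃/M_HI) = √(17.03/127.91) = 0.3649.
With d_HI + d_NH₃ = 865 mm, d_NH₃ = 865/(1 + 0.3649) = 633.8 mm.
d_HI = 865 − 633.8 = 231 mm.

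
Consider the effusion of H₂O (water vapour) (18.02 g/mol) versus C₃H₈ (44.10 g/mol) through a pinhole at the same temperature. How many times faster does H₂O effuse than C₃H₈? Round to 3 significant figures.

Using Graham's law: rate_H₂O/rate_C₃H₈ = √(M_C₃H₈/M_H₂O) = √(44.10/18.02) = √2.447 = 1.56.

1.56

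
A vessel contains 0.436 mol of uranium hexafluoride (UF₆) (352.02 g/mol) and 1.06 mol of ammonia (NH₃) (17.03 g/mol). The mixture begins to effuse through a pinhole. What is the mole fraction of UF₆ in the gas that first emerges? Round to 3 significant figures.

0.0830

The effusion rate of species i is ∝ p_i/√M_i ∝ n_i/√M_i.
So x_UF₆ in the escaping gas = (n_UF₆/√M_UF₆) / Σ(n_i/√M_i)
= (0.436/√352.02) / (0.436/√352.02 + 1.06/√17.03) = 0.02324/(0.02324 + 0.2569) = 0.0830.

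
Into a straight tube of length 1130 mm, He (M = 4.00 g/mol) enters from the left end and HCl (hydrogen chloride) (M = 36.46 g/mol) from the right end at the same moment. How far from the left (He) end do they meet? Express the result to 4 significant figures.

In equal time, each gas travels a distance ∝ its rate ∝ 1/√M, so d_He/d_HCl = √(M_HCl/M_He) = √(36.46/4.00) = 3.019.
With d_He + d_HCl = 1130 mm, d_HCl = 1130/(1 + 3.019) = 281.2 mm.
d_He = 1130 − 281.2 = 848.8 mm.

848.8 mm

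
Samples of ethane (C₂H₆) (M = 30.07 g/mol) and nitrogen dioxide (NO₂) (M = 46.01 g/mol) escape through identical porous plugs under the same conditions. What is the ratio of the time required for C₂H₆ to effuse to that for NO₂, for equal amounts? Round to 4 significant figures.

0.8084

Using Graham's law: t_C₂H₆/t_NO₂ = √(M_C₂H₆/M_NO₂) = √(30.07/46.01) = √0.6536 = 0.8084.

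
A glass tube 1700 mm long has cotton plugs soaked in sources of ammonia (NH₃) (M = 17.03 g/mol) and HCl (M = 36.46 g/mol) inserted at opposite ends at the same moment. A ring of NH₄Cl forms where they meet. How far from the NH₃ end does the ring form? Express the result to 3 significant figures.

1010 mm

The fronts meet when d_NH₃ + d_HCl = L with d_NH₃/d_HCl = √(M_HCl/M_NH₃) (Graham's law). Here √(M_HCl/M_NH₃) = √(36.46/17.03) = 1.463.
With d_NH₃ + d_HCl = 1700 mm, d_HCl = 1700/(1 + 1.463) = 690.2 mm.
d_NH₃ = 1700 − 690.2 = 1010 mm.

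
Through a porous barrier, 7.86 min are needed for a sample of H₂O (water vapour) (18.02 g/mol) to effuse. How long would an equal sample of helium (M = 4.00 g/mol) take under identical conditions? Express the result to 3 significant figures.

Graham's law gives t_He/t_H₂O = √(M_He/M_H₂O) = √(4.00/18.02) = √0.2220 = 0.4711.
So the time for He is 7.86 × 0.4711 = 3.70 min.

3.70 min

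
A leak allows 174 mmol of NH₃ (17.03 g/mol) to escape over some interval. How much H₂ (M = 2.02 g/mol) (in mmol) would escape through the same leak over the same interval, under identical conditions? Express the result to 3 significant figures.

Since effusion rate ∝ 1/√M, rate_H₂/rate_NH₃ = √(M_NH₃/M_H₂) = √(17.03/2.02) = √8.431 = 2.904.
So the amount for H₂ is 174 × 2.904 = 505 mmol.

505 mmol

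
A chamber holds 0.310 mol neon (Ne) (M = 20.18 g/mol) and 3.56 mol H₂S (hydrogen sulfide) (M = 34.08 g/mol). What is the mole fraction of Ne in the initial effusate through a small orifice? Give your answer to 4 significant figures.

0.1017

Effusion rate of each component ∝ n_i/√M_i (partial pressure × 1/√M).
Mole fraction of Ne in the effusate = (n_Ne/√M_Ne) / (n_Ne/√M_Ne + n_H₂S/√M_H₂S)
= (0.310/√20.18) / (0.310/√20.18 + 3.56/√34.08) = 0.06901/(0.06901 + 0.6098) = 0.1017.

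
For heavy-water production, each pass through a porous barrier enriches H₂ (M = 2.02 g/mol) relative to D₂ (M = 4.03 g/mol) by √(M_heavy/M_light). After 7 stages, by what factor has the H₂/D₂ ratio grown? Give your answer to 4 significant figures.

Overall factor = α^7 with α = √(4.03/2.02), i.e. (4.03/2.02)^(7/2).
= 1.99505^(7/2) = 11.22.

11.22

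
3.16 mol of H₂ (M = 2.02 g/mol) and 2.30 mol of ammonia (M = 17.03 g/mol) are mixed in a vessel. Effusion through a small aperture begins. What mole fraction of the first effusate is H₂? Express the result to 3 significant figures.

0.800

Effusion rate of each component ∝ n_i/√M_i (partial pressure × 1/√M).
x_H₂(eff) = (n_H₂/√M_H₂) / (n_H₂/√M_H₂ + n_NH₃/√M_NH₃)
= (3.16/√2.02) / (3.16/√2.02 + 2.30/√17.03) = 2.223/(2.223 + 0.5573) = 0.800.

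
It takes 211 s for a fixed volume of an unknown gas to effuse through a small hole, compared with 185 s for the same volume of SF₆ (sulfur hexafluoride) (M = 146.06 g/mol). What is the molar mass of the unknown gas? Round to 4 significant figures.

190.0 g/mol

Graham's law gives t_X/t_SF₆ = √(M_X/M_SF₆).
211/185 = 1.141 = √(M_X/146.06)
M_X = 146.06 × 1.141² = 146.06 × 1.301 = 190.0 g/mol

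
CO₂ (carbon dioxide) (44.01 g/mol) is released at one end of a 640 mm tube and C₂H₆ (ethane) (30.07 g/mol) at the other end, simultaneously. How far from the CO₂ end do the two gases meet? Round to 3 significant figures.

290 mm

Graham's law gives d_CO₂/d_C₂H₆ = rate_CO₂/rate_C₂H₆ = √(M_C₂H₆/M_CO₂) = √(30.07/44.01) = 0.8266.
With d_CO₂ + d_C₂H₆ = 640 mm, d_C₂H₆ = 640/(1 + 0.8266) = 350.4 mm.
d_CO₂ = 640 − 350.4 = 290 mm.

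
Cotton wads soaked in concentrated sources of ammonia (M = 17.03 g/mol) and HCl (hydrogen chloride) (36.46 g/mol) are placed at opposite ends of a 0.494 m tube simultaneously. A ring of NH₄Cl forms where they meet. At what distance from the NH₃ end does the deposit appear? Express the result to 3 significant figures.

In equal time, each gas travels a distance ∝ its rate ∝ 1/√M, so d_NH₃/d_HCl = √(M_HCl/M_NH₃) = √(36.46/17.03) = 1.463.
With d_NH₃ + d_HCl = 0.494 m, d_HCl = 0.494/(1 + 1.463) = 0.2006 m.
d_NH₃ = 0.494 − 0.2006 = 0.293 m.

0.293 m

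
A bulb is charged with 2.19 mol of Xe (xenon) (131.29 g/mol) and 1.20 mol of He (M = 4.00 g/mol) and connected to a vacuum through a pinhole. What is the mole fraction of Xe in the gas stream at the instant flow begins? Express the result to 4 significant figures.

Rate_i ∝ x_i/√M_i (Graham's law weighted by mole fraction), so the effusate composition follows n_i/√M_i.
Mole fraction of Xe in the effusate = (n_Xe/√M_Xe) / (n_Xe/√M_Xe + n_He/√M_He)
= (2.19/√131.29) / (2.19/√131.29 + 1.20/√4.00) = 0.1911/(0.1911 + 0.6000) = 0.2416.

0.2416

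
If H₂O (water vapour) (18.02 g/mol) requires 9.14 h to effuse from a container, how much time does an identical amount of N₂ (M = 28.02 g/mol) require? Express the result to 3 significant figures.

11.4 h

Since effusion rate ∝ 1/√M, t_N₂/t_H₂O = √(M_N₂/M_H₂O) = √(28.02/18.02) = √1.555 = 1.247.
So the time for N₂ is 9.14 × 1.247 = 11.4 h.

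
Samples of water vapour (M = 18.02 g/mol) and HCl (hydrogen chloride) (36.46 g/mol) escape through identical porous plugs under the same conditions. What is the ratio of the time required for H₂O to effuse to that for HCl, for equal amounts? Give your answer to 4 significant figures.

0.7030

Graham's law gives t_H₂O/t_HCl = √(M_H₂O/M_HCl) = √(18.02/36.46) = √0.4942 = 0.7030.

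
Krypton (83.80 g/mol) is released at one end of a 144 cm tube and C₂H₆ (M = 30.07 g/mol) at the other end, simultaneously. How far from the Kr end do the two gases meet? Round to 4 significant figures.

In equal time, each gas travels a distance ∝ its rate ∝ 1/√M, so d_Kr/d_C₂H₆ = √(M_C₂H₆/M_Kr) = √(30.07/83.80) = 0.5990.
With d_Kr + d_C₂H₆ = 144 cm, d_C₂H₆ = 144/(1 + 0.5990) = 90.05 cm.
d_Kr = 144 − 90.05 = 53.95 cm.

53.95 cm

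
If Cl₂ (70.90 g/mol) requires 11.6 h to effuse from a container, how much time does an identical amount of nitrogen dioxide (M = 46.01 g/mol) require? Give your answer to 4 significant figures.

Using Graham's law: t_NO₂/t_Cl₂ = √(M_NO₂/M_Cl₂) = √(46.01/70.90) = √0.6489 = 0.8056.
So the time for NO₂ is 11.6 × 0.8056 = 9.345 h.

9.345 h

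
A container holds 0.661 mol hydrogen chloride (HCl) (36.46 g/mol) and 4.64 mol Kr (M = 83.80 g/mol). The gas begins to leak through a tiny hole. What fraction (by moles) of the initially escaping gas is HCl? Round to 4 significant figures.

Each component's effusion rate ∝ (its partial pressure)·(1/√M) ∝ n_i/√M_i.
x_HCl(eff) = (n_HCl/√M_HCl) / (n_HCl/√M_HCl + n_Kr/√M_Kr)
= (0.661/√36.46) / (0.661/√36.46 + 4.64/√83.80) = 0.1095/(0.1095 + 0.5069) = 0.1776.

0.1776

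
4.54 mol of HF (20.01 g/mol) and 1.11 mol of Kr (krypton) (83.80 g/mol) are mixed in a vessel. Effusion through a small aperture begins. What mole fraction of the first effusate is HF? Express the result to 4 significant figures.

0.8933

Each component's effusion rate ∝ (its partial pressure)·(1/√M) ∝ n_i/√M_i.
x_HF(eff) = (n_HF/√M_HF) / (n_HF/√M_HF + n_Kr/√M_Kr)
= (4.54/√20.01) / (4.54/√20.01 + 1.11/√83.80) = 1.015/(1.015 + 0.1213) = 0.8933.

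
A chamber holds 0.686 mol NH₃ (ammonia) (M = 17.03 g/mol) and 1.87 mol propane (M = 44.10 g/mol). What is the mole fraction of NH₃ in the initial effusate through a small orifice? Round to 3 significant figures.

0.371

Each component's effusion rate ∝ (its partial pressure)·(1/√M) ∝ n_i/√M_i.
Mole fraction of NH₃ in the effusate = (n_NH₃/√M_NH₃) / (n_NH₃/√M_NH₃ + n_C₃H₈/√M_C₃H₈)
= (0.686/√17.03) / (0.686/√17.03 + 1.87/√44.10) = 0.1662/(0.1662 + 0.2816) = 0.371.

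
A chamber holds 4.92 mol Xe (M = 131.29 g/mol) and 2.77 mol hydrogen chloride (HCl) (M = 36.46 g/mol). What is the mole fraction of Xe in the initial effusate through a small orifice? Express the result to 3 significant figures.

Rate_i ∝ x_i/√M_i (Graham's law weighted by mole fraction), so the effusate composition follows n_i/√M_i.
x_Xe(eff) = (n_Xe/√M_Xe) / (n_Xe/√M_Xe + n_HCl/√M_HCl)
= (4.92/√131.29) / (4.92/√131.29 + 2.77/√36.46) = 0.4294/(0.4294 + 0.4587) = 0.483.

0.483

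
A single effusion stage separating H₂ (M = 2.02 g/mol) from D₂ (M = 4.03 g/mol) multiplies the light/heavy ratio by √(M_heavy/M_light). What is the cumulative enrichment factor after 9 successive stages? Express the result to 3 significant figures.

After 9 stages the ratio has grown by (√(4.03/2.02))^9 = (4.03/2.02)^(9/2).
= 1.99505^(9/2) = 22.4.

22.4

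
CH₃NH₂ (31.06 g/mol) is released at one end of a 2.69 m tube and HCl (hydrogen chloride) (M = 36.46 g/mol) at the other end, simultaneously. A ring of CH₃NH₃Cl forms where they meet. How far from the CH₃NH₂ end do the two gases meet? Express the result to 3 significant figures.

1.40 m

In equal time, each gas travels a distance ∝ its rate ∝ 1/√M, so d_CH₃NH₂/d_HCl = √(M_HCl/M_CH₃NH₂) = √(36.46/31.06) = 1.083.
With d_CH₃NH₂ + d_HCl = 2.69 m, d_HCl = 2.69/(1 + 1.083) = 1.291 m.
d_CH₃NH₂ = 2.69 − 1.291 = 1.40 m.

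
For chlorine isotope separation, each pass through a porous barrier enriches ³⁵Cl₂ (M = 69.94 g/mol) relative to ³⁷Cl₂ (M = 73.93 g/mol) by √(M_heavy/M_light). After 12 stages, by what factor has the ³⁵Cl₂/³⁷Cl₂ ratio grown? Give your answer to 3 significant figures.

1.39

Each stage multiplies the ratio by α = √(73.93/69.94), so after 12 stages the overall factor is α^12 = (73.93/69.94)^(12/2).
= 1.05705^6 = 1.39.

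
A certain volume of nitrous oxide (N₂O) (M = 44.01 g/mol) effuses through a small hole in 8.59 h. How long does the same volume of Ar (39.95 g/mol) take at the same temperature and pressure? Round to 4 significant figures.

8.184 h

Using Graham's law: t_Ar/t_N₂O = √(M_Ar/M_N₂O) = √(39.95/44.01) = √0.9077 = 0.9528.
So the time for Ar is 8.59 × 0.9528 = 8.184 h.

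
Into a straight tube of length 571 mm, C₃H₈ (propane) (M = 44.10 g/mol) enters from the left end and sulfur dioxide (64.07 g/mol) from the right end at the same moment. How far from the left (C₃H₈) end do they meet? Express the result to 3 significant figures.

In equal time, each gas travels a distance ∝ its rate ∝ 1/√M, so d_C₃H₈/d_SO₂ = √(M_SO₂/M_C₃H₈) = √(64.07/44.10) = 1.205.
With d_C₃H₈ + d_SO₂ = 571 mm, d_SO₂ = 571/(1 + 1.205) = 258.9 mm.
d_C₃H₈ = 571 − 258.9 = 312 mm.

312 mm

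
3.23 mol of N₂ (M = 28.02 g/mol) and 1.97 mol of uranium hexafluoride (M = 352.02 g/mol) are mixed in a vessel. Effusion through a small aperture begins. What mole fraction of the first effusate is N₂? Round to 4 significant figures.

0.8532

Each component's effusion rate ∝ (its partial pressure)·(1/√M) ∝ n_i/√M_i.
Mole fraction of N₂ in the effusate = (n_N₂/√M_N₂) / (n_N₂/√M_N₂ + n_UF₆/√M_UF₆)
= (3.23/√28.02) / (3.23/√28.02 + 1.97/√352.02) = 0.6102/(0.6102 + 0.1050) = 0.8532.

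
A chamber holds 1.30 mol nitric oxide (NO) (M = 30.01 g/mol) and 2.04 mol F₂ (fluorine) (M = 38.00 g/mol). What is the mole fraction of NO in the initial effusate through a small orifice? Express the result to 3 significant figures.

0.418

Each component's effusion rate ∝ (its partial pressure)·(1/√M) ∝ n_i/√M_i.
So x_NO in the escaping gas = (n_NO/√M_NO) / Σ(n_i/√M_i)
= (1.30/√30.01) / (1.30/√30.01 + 2.04/√38.00) = 0.2373/(0.2373 + 0.3309) = 0.418.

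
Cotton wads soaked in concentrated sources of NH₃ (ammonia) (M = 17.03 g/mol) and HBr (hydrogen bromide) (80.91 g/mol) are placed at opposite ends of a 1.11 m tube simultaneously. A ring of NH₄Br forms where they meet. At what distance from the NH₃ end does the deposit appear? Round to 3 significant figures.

0.761 m

Graham's law gives d_NH₃/d_HBr = rate_NH₃/rate_HBr = √(M_HBr/M_NH₃) = √(80.91/17.03) = 2.180.
With d_NH₃ + d_HBr = 1.11 m, d_HBr = 1.11/(1 + 2.180) = 0.3491 m.
d_NH₃ = 1.11 − 0.3491 = 0.761 m.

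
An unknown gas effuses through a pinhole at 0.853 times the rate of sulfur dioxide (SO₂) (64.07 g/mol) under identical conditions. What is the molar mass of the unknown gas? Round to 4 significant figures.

88.06 g/mol

From Graham's law, rate_X/rate_SO₂ = √(M_SO₂/M_X).
0.853 = √(64.07/M_X)
M_X = 64.07 / 0.853² = 64.07 / 0.7276 = 88.06 g/mol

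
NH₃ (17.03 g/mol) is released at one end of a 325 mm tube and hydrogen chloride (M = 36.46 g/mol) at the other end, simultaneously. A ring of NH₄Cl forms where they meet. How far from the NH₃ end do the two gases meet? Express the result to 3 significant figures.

In equal time, each gas travels a distance ∝ its rate ∝ 1/√M, so d_NH₃/d_HCl = √(M_HCl/M_NH₃) = √(36.46/17.03) = 1.463.
With d_NH₃ + d_HCl = 325 mm, d_HCl = 325/(1 + 1.463) = 131.9 mm.
d_NH₃ = 325 − 131.9 = 193 mm.

193 mm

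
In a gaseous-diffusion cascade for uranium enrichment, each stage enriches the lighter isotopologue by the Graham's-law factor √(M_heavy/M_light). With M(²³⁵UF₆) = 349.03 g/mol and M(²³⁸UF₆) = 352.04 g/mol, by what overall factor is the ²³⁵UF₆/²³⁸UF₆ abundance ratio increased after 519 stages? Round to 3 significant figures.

9.28

Each stage multiplies the ratio by α = √(352.04/349.03), so after 519 stages the overall factor is α^519 = (352.04/349.03)^(519/2).
= 1.00862^(519/2) = 9.28.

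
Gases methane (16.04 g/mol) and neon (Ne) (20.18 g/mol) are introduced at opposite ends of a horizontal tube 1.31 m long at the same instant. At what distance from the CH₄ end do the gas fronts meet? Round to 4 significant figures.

0.6926 m

The fronts meet when d_CH₄ + d_Ne = L with d_CH₄/d_Ne = √(M_Ne/M_CH₄) (Graham's law). Here √(M_Ne/M_CH₄) = √(20.18/16.04) = 1.122.
With d_CH₄ + d_Ne = 1.31 m, d_Ne = 1.31/(1 + 1.122) = 0.6174 m.
d_CH₄ = 1.31 − 0.6174 = 0.6926 m.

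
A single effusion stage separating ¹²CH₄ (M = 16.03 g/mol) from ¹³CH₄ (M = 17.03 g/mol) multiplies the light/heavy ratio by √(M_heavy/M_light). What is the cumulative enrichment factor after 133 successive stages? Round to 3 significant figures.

55.9

Overall factor = α^133 with α = √(17.03/16.03), i.e. (17.03/16.03)^(133/2).
= 1.06238^(133/2) = 55.9.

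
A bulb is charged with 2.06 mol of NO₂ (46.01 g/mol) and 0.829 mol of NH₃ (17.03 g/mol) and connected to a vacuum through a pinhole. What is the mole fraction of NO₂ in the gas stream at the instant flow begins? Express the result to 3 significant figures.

Each component's effusion rate ∝ (its partial pressure)·(1/√M) ∝ n_i/√M_i.
Mole fraction of NO₂ in the effusate = (n_NO₂/√M_NO₂) / (n_NO₂/√M_NO₂ + n_NH₃/√M_NH₃)
= (2.06/√46.01) / (2.06/√46.01 + 0.829/√17.03) = 0.3037/(0.3037 + 0.2009) = 0.602.

0.602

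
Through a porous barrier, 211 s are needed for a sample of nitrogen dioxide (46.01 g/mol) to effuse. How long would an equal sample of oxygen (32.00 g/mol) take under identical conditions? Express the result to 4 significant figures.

176.0 s

From Graham's law, t_O₂/t_NO₂ = √(M_O₂/M_NO₂) = √(32.00/46.01) = √0.6955 = 0.8340.
So the time for O₂ is 211 × 0.8340 = 176.0 s.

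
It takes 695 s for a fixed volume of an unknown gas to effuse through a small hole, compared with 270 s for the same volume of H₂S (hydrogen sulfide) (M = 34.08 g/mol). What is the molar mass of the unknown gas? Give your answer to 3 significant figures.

226 g/mol

Using Graham's law: t_X/t_H₂S = √(M_X/M_H₂S).
695/270 = 2.574 = √(M_X/34.08)
M_X = 34.08 × 2.574² = 34.08 × 6.626 = 226 g/mol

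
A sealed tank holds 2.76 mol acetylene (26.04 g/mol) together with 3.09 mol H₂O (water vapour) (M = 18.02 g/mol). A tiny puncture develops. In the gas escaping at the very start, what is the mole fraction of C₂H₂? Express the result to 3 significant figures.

0.426

Effusion rate of each component ∝ n_i/√M_i (partial pressure × 1/√M).
x_C₂H₂(eff) = (n_C₂H₂/√M_C₂H₂) / (n_C₂H₂/√M_C₂H₂ + n_H₂O/√M_H₂O)
= (2.76/√26.04) / (2.76/√26.04 + 3.09/√18.02) = 0.5409/(0.5409 + 0.7279) = 0.426.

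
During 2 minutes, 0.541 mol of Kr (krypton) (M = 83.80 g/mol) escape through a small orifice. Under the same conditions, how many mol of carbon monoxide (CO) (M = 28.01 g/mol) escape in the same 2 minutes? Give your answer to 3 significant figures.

From Graham's law, rate_CO/rate_Kr = √(M_Kr/M_CO) = √(83.80/28.01) = √2.992 = 1.730.
So the amount for CO is 0.541 × 1.730 = 0.936 mol.

0.936 mol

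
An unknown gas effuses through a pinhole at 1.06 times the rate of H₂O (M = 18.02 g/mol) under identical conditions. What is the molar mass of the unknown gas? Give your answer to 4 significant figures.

Graham's law gives rate_X/rate_H₂O = √(M_H₂O/M_X).
1.06 = √(18.02/M_X)
M_X = 18.02 / 1.06² = 18.02 / 1.124 = 16.04 g/mol

16.04 g/mol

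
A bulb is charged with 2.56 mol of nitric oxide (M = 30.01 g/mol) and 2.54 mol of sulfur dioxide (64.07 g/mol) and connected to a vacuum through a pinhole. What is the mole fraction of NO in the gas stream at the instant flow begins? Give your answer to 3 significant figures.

Rate_i ∝ x_i/√M_i (Graham's law weighted by mole fraction), so the effusate composition follows n_i/√M_i.
Mole fraction of NO in the effusate = (n_NO/√M_NO) / (n_NO/√M_NO + n_SO₂/√M_SO₂)
= (2.56/√30.01) / (2.56/√30.01 + 2.54/√64.07) = 0.4673/(0.4673 + 0.3173) = 0.596.

0.596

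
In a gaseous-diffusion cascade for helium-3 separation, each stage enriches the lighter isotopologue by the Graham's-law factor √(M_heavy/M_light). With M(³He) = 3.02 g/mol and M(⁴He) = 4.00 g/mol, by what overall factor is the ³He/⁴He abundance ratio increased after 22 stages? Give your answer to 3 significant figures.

After 22 stages the ratio has grown by (√(4.00/3.02))^22 = (4.00/3.02)^(22/2).
= 1.32450^11 = 22.0.

22.0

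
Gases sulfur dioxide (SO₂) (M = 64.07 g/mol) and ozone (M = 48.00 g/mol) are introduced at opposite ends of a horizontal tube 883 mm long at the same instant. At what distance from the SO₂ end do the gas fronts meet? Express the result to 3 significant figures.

In equal time, each gas travels a distance ∝ its rate ∝ 1/√M, so d_SO₂/d_O₃ = √(M_O₃/M_SO₂) = √(48.00/64.07) = 0.8656.
With d_SO₂ + d_O₃ = 883 mm, d_O₃ = 883/(1 + 0.8656) = 473.3 mm.
d_SO₂ = 883 − 473.3 = 410 mm.

410 mm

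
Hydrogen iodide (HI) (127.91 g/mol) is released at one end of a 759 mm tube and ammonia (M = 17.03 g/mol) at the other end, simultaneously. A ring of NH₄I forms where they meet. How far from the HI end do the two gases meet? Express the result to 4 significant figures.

202.9 mm

In equal time, each gas travels a distance ∝ its rate ∝ 1/√M, so d_HI/d_NH₃ = √(M_NH₃/M_HI) = √(17.03/127.91) = 0.3649.
With d_HI + d_NH₃ = 759 mm, d_NH₃ = 759/(1 + 0.3649) = 556.1 mm.
d_HI = 759 − 556.1 = 202.9 mm.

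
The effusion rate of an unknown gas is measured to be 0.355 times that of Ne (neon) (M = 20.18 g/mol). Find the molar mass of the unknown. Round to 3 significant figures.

160 g/mol

From Graham's law, rate_X/rate_Ne = √(M_Ne/M_X).
0.355 = √(20.18/M_X)
M_X = 20.18 / 0.355² = 20.18 / 0.1260 = 160 g/mol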